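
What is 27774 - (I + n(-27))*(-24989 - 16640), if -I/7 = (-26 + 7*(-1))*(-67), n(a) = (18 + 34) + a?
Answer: -643223534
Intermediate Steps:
n(a) = 52 + a
I = -15477 (I = -7*(-26 + 7*(-1))*(-67) = -7*(-26 - 7)*(-67) = -(-231)*(-67) = -7*2211 = -15477)
27774 - (I + n(-27))*(-24989 - 16640) = 27774 - (-15477 + (52 - 27))*(-24989 - 16640) = 27774 - (-15477 + 25)*(-41629) = 27774 - (-15452)*(-41629) = 27774 - 1*643251308 = 27774 - 643251308 = -643223534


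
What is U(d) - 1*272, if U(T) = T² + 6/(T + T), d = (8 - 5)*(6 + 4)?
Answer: 6281/10 ≈ 628.10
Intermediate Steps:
d = 30 (d = 3*10 = 30)
U(T) = T² + 3/T (U(T) = T² + 6/((2*T)) = T² + 6*(1/(2*T)) = T² + 3/T)
U(d) - 1*272 = (3 + 30³)/30 - 1*272 = (3 + 27000)/30 - 272 = (1/30)*27003 - 272 = 9001/10 - 272 = 6281/10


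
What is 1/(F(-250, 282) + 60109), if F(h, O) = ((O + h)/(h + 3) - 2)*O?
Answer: 247/14698591 ≈ 1.6804e-5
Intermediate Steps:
F(h, O) = O*(-2 + (O + h)/(3 + h)) (F(h, O) = ((O + h)/(3 + h) - 2)*O = (-2 + (O + h)/(3 + h))*O = O*(-2 + (O + h)/(3 + h)))
1/(F(-250, 282) + 60109) = 1/(282*(-6 + 282 - 1*(-250))/(3 - 250) + 60109) = 1/(282*(-6 + 282 + 250)/(-247) + 60109) = 1/(282*(-1/247)*526 + 60109) = 1/(-148332/247 + 60109) = 1/(14698591/247) = 247/14698591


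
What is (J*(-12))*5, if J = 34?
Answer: -2040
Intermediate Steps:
(J*(-12))*5 = (34*(-12))*5 = -408*5 = -2040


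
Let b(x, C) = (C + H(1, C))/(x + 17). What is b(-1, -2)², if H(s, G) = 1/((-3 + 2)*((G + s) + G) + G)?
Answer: 1/256 ≈ 0.0039063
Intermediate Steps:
H(s, G) = 1/(-G - s) (H(s, G) = 1/(-(s + 2*G) + G) = 1/((-s - 2*G) + G) = 1/(-G - s))
b(x, C) = (C - 1/(1 + C))/(17 + x) (b(x, C) = (C - 1/(C + 1))/(x + 17) = (C - 1/(1 + C))/(17 + x))
b(-1, -2)² = ((-1 - 2*(1 - 2))/((1 - 2)*(17 - 1)))² = ((-1 - 2*(-1))/(-1*16))² = (-1*1/16*(-1 + 2))² = (-1*1/16*1)² = (-1/16)² = 1/256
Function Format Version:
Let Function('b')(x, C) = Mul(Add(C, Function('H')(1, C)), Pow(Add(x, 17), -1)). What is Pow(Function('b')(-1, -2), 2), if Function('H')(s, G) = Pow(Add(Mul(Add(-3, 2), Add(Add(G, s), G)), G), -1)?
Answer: Rational(1, 256) ≈ 0.0039063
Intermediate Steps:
Function('H')(s, G) = Pow(Add(Mul(-1, G), Mul(-1, s)), -1) (Function('H')(s, G) = Pow(Add(Mul(-1, Add(s, Mul(2, G))), G), -1) = Pow(Add(Add(Mul(-1, s), Mul(-2, G)), G), -1) = Pow(Add(Mul(-1, G), Mul(-1, s)), -1))
Function('b')(x, C) = Mul(Pow(Add(17, x), -1), Add(C, Mul(-1, Pow(Add(1, C), -1)))) (Function('b')(x, C) = Mul(Add(C, Mul(-1, Pow(Add(C, 1), -1))), Pow(Add(x, 17), -1)) = Mul(Add(C, Mul(-1, Pow(Add(1, C), -1))), Pow(Add(17, x), -1)) = Mul(Pow(Add(17, x), -1), Add(C, Mul(-1, Pow(Add(1, C), -1)))))
Pow(Function('b')(-1, -2), 2) = Pow(Mul(Pow(Add(1, -2), -1), Pow(Add(17, -1), -1), Add(-1, Mul(-2, Add(1, -2)))), 2) = Pow(Mul(Pow(-1, -1), Pow(16, -1), Add(-1, Mul(-2, -1))), 2) = Pow(Mul(-1, Rational(1, 16), Add(-1, 2)), 2) = Pow(Mul(-1, Rational(1, 16), 1), 2) = Pow(Rational(-1, 16), 2) = Rational(1, 256)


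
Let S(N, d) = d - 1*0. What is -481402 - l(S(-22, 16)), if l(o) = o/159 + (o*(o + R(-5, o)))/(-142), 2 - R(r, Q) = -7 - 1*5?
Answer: -5434510154/11289 ≈ -4.8140e+5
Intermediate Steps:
R(r, Q) = 14 (R(r, Q) = 2 - (-7 - 1*5) = 2 - (-7 - 5) = 2 - 1*(-12) = 2 + 12 = 14)
S(N, d) = d (S(N, d) = d + 0 = d)
l(o) = o/159 - o*(14 + o)/142 (l(o) = o/159 + (o*(o + 14))/(-142) = o*(1/159) + (o*(14 + o))*(-1/142) = o/159 - o*(14 + o)/142)
-481402 - l(S(-22, 16)) = -481402 - (-1)*16*(2084 + 159*16)/22578 = -481402 - (-1)*16*(2084 + 2544)/22578 = -481402 - (-1)*16*4628/22578 = -481402 - 1*(-37024/11289) = -481402 + 37024/11289 = -5434510154/11289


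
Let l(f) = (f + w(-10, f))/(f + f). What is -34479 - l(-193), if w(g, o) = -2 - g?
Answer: -13309079/386 ≈ -34480.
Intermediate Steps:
l(f) = (8 + f)/(2*f) (l(f) = (f + (-2 - 1*(-10)))/(f + f) = (f + (-2 + 10))/((2*f)) = (f + 8)*(1/(2*f)) = (8 + f)*(1/(2*f)) = (8 + f)/(2*f))
-34479 - l(-193) = -34479 - (8 - 193)/(2*(-193)) = -34479 - (-1)*(-185)/(2*193) = -34479 - 1*185/386 = -34479 - 185/386 = -13309079/386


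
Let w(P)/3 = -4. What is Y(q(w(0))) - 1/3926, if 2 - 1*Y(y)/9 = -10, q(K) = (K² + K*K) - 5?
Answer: 424007/3926 ≈ 108.00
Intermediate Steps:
w(P) = -12 (w(P) = 3*(-4) = -12)
q(K) = -5 + 2*K² (q(K) = (K² + K²) - 5 = 2*K² - 5 = -5 + 2*K²)
Y(y) = 108 (Y(y) = 18 - 9*(-10) = 18 + 90 = 108)
Y(q(w(0))) - 1/3926 = 108 - 1/3926 = 424007/3926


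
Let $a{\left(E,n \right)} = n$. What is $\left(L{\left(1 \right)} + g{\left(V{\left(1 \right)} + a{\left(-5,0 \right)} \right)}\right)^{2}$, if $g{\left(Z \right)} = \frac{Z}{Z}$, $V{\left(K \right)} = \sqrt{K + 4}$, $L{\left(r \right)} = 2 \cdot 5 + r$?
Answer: $144$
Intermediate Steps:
$L{\left(r \right)} = 10 + r$
$V{\left(K \right)} = \sqrt{4 + K}$
$g{\left(Z \right)} = 1$
$\left(L{\left(1 \right)} + g{\left(V{\left(1 \right)} + a{\left(-5,0 \right)} \right)}\right)^{2} = \left(\left(10 + 1\right) + 1\right)^{2} = \left(11 + 1\right)^{2} = 12^{2} = 144$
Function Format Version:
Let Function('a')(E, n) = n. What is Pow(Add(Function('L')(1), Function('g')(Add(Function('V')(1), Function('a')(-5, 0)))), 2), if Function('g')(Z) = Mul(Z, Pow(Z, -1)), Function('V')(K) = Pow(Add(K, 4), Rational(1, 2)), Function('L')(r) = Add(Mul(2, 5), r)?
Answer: 144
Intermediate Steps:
Function('L')(r) = Add(10, r)
Function('V')(K) = Pow(Add(4, K), Rational(1, 2))
Function('g')(Z) = 1
Pow(Add(Function('L')(1), Function('g')(Add(Function('V')(1), Function('a')(-5, 0)))), 2) = Pow(Add(Add(10, 1), 1), 2) = Pow(Add(11, 1), 2) = Pow(12, 2) = 144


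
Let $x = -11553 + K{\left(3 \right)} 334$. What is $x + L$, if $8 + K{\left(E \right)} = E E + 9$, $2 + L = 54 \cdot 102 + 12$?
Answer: $-2695$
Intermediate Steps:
$L = 5518$ ($L = -2 + \left(54 \cdot 102 + 12\right) = -2 + \left(5508 + 12\right) = -2 + 5520 = 5518$)
$K{\left(E \right)} = 1 + E^{2}$ ($K{\left(E \right)} = -8 + \left(E E + 9\right) = -8 + \left(E^{2} + 9\right) = -8 + \left(9 + E^{2}\right) = 1 + E^{2}$)
$x = -8213$ ($x = -11553 + \left(1 + 3^{2}\right) 334 = -11553 + \left(1 + 9\right) 334 = -11553 + 10 \cdot 334 = -11553 + 3340 = -8213$)
$x + L = -8213 + 5518 = -2695$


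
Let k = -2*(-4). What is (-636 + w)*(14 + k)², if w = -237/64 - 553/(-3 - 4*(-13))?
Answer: -35288803/112 ≈ -3.1508e+5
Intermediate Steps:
k = 8
w = -6715/448 (w = -237*1/64 - 553/(-3 + 52) = -237/64 - 553/49 = -237/64 - 553*1/49 = -237/64 - 79/7 = -6715/448 ≈ -14.989)
(-636 + w)*(14 + k)² = (-636 - 6715/448)*(14 + 8)² = -291643/448*22² = -291643/448*484 = -35288803/112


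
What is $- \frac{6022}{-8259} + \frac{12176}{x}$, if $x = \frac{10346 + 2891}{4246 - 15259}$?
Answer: $- \frac{1107405011378}{109324383} \approx -10130.0$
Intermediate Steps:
$x = - \frac{13237}{11013}$ ($x = \frac{13237}{-11013} = 13237 \left(- \frac{1}{11013}\right) = - \frac{13237}{11013} \approx -1.2019$)
$- \frac{6022}{-8259} + \frac{12176}{x} = - \frac{6022}{-8259} + \frac{12176}{- \frac{13237}{11013}} = \left(-6022\right) \left(- \frac{1}{8259}\right) + 12176 \left(- \frac{11013}{13237}\right) = \frac{6022}{8259} - \frac{134094288}{13237} = - \frac{1107405011378}{109324383}$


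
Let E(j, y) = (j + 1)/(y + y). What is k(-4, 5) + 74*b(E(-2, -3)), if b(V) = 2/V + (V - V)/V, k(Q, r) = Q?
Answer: 884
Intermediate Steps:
E(j, y) = (1 + j)/(2*y) (E(j, y) = (1 + j)/((2*y)) = (1 + j)*(1/(2*y)) = (1 + j)/(2*y))
b(V) = 2/V (b(V) = 2/V + 0/V = 2/V + 0 = 2/V)
k(-4, 5) + 74*b(E(-2, -3)) = -4 + 74*(2/(((1/2)*(1 - 2)/(-3)))) = -4 + 74*(2/(((1/2)*(-1/3)*(-1)))) = -4 + 74*(2/(1/6)) = -4 + 74*(2*6) = -4 + 74*12 = -4 + 888 = 884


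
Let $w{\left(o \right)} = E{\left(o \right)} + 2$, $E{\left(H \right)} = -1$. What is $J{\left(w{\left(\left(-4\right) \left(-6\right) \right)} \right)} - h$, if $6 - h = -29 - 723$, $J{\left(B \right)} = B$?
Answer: $-757$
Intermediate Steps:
$w{\left(o \right)} = 1$ ($w{\left(o \right)} = -1 + 2 = 1$)
$h = 758$ ($h = 6 - \left(-29 - 723\right) = 6 - -752 = 6 + 752 = 758$)
$J{\left(w{\left(\left(-4\right) \left(-6\right) \right)} \right)} - h = 1 - 758 = -757$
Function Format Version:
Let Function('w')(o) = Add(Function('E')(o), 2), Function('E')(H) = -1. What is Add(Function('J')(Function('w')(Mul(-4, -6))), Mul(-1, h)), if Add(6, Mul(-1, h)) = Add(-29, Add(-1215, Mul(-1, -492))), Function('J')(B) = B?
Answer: -757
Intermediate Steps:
Function('w')(o) = 1 (Function('w')(o) = Add(-1, 2) = 1)
h = 758 (h = Add(6, Mul(-1, Add(-29, Add(-1215, Mul(-1, -492))))) = Add(6, Mul(-1, Add(-29, Add(-1215, 492)))) = Add(6, Mul(-1, Add(-29, -723))) = Add(6, Mul(-1, -752)) = Add(6, 752) = 758)
Add(Function('J')(Function('w')(Mul(-4, -6))), Mul(-1, h)) = Add(1, Mul(-1, 758)) = Add(1, -758) = -757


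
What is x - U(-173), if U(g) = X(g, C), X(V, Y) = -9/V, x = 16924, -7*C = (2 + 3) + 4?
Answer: 2927843/173 ≈ 16924.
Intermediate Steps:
C = -9/7 (C = -((2 + 3) + 4)/7 = -(5 + 4)/7 = -1/7*9 = -9/7 ≈ -1.2857)
U(g) = -9/g
x - U(-173) = 16924 - (-9)/(-173) = 16924 - (-9)*(-1)/173 = 16924 - 1*9/173 = 16924 - 9/173 = 2927843/173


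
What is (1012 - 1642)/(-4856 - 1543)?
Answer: 70/711 ≈ 0.098453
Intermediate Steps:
(1012 - 1642)/(-4856 - 1543) = -630/(-6399) = -630*(-1/6399) = 70/711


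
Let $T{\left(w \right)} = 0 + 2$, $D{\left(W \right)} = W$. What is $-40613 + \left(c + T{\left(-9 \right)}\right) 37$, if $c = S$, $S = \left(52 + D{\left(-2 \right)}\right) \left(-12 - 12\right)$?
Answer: $-84939$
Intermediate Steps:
$S = -1200$ ($S = \left(52 - 2\right) \left(-12 - 12\right) = 50 \left(-24\right) = -1200$)
$c = -1200$
$T{\left(w \right)} = 2$
$-40613 + \left(c + T{\left(-9 \right)}\right) 37 = -40613 + \left(-1200 + 2\right) 37 = -40613 - 44326 = -84939$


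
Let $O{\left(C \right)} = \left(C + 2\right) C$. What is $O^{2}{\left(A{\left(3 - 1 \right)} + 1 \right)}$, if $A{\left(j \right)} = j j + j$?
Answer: $3969$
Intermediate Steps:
$A{\left(j \right)} = j + j^{2}$ ($A{\left(j \right)} = j^{2} + j = j + j^{2}$)
$O{\left(C \right)} = C \left(2 + C\right)$ ($O{\left(C \right)} = \left(2 + C\right) C = C \left(2 + C\right)$)
$O^{2}{\left(A{\left(3 - 1 \right)} + 1 \right)} = \left(\left(\left(3 - 1\right) \left(1 + \left(3 - 1\right)\right) + 1\right) \left(2 + \left(\left(3 - 1\right) \left(1 + \left(3 - 1\right)\right) + 1\right)\right)\right)^{2} = \left(\left(2 \left(1 + 2\right) + 1\right) \left(2 + \left(2 \left(1 + 2\right) + 1\right)\right)\right)^{2} = \left(\left(2 \cdot 3 + 1\right) \left(2 + \left(2 \cdot 3 + 1\right)\right)\right)^{2} = \left(\left(6 + 1\right) \left(2 + \left(6 + 1\right)\right)\right)^{2} = \left(7 \left(2 + 7\right)\right)^{2} = \left(7 \cdot 9\right)^{2} = 63^{2} = 3969$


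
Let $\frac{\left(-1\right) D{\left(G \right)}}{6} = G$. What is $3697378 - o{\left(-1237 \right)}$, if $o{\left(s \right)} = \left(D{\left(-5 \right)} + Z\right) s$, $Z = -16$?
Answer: $3714696$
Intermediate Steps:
$D{\left(G \right)} = - 6 G$
$o{\left(s \right)} = 14 s$ ($o{\left(s \right)} = \left(\left(-6\right) \left(-5\right) - 16\right) s = \left(30 - 16\right) s = 14 s$)
$3697378 - o{\left(-1237 \right)} = 3697378 - 14 \left(-1237\right) = 3697378 - -17318 = 3697378 + 17318 = 3714696$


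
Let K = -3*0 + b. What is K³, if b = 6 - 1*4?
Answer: 8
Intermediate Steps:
b = 2 (b = 6 - 4 = 2)
K = 2 (K = -3*0 + 2 = 0 + 2 = 2)
K³ = 2³ = 8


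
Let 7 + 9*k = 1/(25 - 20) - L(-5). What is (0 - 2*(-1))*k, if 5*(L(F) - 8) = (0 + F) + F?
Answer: -128/45 ≈ -2.8444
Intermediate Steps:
L(F) = 8 + 2*F/5 (L(F) = 8 + ((0 + F) + F)/5 = 8 + (F + F)/5 = 8 + (2*F)/5 = 8 + 2*F/5)
k = -64/45 (k = -7/9 + (1/(25 - 20) - (8 + (⅖)*(-5)))/9 = -7/9 + (1/5 - (8 - 2))/9 = -7/9 + (⅕ - 1*6)/9 = -7/9 + (⅕ - 6)/9 = -7/9 + (⅑)*(-29/5) = -7/9 - 29/45 = -64/45 ≈ -1.4222)
(0 - 2*(-1))*k = (0 - 2*(-1))*(-64/45) = (0 + 2)*(-64/45) = 2*(-64/45) = -128/45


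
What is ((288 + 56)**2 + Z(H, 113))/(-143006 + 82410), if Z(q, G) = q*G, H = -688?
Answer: -10148/15149 ≈ -0.66988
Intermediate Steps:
Z(q, G) = G*q
((288 + 56)**2 + Z(H, 113))/(-143006 + 82410) = ((288 + 56)**2 + 113*(-688))/(-143006 + 82410) = (344**2 - 77744)/(-60596) = (118336 - 77744)*(-1/60596) = 40592*(-1/60596) = -10148/15149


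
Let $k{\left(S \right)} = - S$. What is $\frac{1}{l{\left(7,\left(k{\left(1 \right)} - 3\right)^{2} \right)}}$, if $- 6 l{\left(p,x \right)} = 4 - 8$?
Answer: $\frac{3}{2} \approx 1.5$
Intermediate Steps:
$l{\left(p,x \right)} = \frac{2}{3}$ ($l{\left(p,x \right)} = - \frac{4 - 8}{6} = \left(- \frac{1}{6}\right) \left(-4\right) = \frac{2}{3}$)
$\frac{1}{l{\left(7,\left(k{\left(1 \right)} - 3\right)^{2} \right)}} = \frac{1}{\frac{2}{3}} = \frac{3}{2}$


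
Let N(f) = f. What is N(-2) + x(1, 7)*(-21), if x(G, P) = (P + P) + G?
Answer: -317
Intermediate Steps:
x(G, P) = G + 2*P (x(G, P) = 2*P + G = G + 2*P)
N(-2) + x(1, 7)*(-21) = -2 + (1 + 2*7)*(-21) = -2 + (1 + 14)*(-21) = -2 + 15*(-21) = -2 - 315 = -317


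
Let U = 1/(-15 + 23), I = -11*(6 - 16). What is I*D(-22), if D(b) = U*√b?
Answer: 55*I*√22/4 ≈ 64.493*I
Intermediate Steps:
I = 110 (I = -11*(-10) = 110)
U = ⅛ (U = 1/8 = ⅛ ≈ 0.12500)
D(b) = √b/8
I*D(-22) = 110*(√(-22)/8) = 110*((I*√22)/8) = 110*(I*√22/8) = 55*I*√22/4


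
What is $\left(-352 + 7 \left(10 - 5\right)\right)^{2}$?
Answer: $100489$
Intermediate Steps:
$\left(-352 + 7 \left(10 - 5\right)\right)^{2} = \left(-352 + 7 \cdot 5\right)^{2} = \left(-352 + 35\right)^{2} = \left(-317\right)^{2} = 100489$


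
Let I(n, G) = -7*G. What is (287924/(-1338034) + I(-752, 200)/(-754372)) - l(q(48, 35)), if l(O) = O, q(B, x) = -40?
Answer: 5019960853724/126171923081 ≈ 39.787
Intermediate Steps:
(287924/(-1338034) + I(-752, 200)/(-754372)) - l(q(48, 35)) = (287924/(-1338034) - 7*200/(-754372)) - 1*(-40) = (287924*(-1/1338034) - 1400*(-1/754372)) + 40 = (-143962/669017 + 350/188593) + 40 = -26916069516/126171923081 + 40 = 5019960853724/126171923081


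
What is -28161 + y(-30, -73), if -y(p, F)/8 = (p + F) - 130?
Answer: -26297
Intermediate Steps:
y(p, F) = 1040 - 8*F - 8*p (y(p, F) = -8*((p + F) - 130) = -8*((F + p) - 130) = -8*(-130 + F + p) = 1040 - 8*F - 8*p)
-28161 + y(-30, -73) = -28161 + (1040 - 8*(-73) - 8*(-30)) = -28161 + (1040 + 584 + 240) = -28161 + 1864 = -26297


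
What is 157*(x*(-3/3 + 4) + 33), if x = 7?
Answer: 8478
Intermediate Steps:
157*(x*(-3/3 + 4) + 33) = 157*(7*(-3/3 + 4) + 33) = 157*(7*(-3*1/3 + 4) + 33) = 157*(7*(-1 + 4) + 33) = 157*(7*3 + 33) = 157*(21 + 33) = 157*54 = 8478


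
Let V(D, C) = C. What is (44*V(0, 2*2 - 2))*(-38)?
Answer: -3344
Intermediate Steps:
(44*V(0, 2*2 - 2))*(-38) = (44*(2*2 - 2))*(-38) = (44*(4 - 2))*(-38) = (44*2)*(-38) = 88*(-38) = -3344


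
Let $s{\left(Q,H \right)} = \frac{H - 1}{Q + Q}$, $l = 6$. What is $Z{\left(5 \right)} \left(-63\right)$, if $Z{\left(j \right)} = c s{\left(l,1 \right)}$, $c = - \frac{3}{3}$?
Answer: $0$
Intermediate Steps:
$s{\left(Q,H \right)} = \frac{-1 + H}{2 Q}$
$c = -1$ ($c = \left(-3\right) \frac{1}{3} = -1$)
$Z{\left(j \right)} = 0$ ($Z{\left(j \right)} = - \frac{-1 + 1}{2 \cdot 6} = - \frac{0}{2 \cdot 6} = \left(-1\right) 0 = 0$)
$Z{\left(5 \right)} \left(-63\right) = 0 \left(-63\right) = 0$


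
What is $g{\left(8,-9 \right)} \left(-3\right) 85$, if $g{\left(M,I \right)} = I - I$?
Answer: $0$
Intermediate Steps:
$g{\left(M,I \right)} = 0$
$g{\left(8,-9 \right)} \left(-3\right) 85 = 0 \left(-3\right) 85 = 0 \cdot 85 = 0$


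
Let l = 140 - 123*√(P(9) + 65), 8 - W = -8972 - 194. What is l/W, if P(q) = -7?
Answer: 70/4587 - 41*√58/3058 ≈ -0.086848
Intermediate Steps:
W = 9174 (W = 8 - (-8972 - 194) = 8 - 1*(-9166) = 8 + 9166 = 9174)
l = 140 - 123*√58 (l = 140 - 123*√(-7 + 65) = 140 - 123*√58 ≈ -796.74)
l/W = (140 - 123*√58)/9174 = (140 - 123*√58)*(1/9174) = 70/4587 - 41*√58/3058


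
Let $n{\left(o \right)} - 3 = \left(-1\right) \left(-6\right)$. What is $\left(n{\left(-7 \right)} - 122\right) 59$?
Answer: $-6667$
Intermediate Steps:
$n{\left(o \right)} = 9$ ($n{\left(o \right)} = 3 - -6 = 3 + 6 = 9$)
$\left(n{\left(-7 \right)} - 122\right) 59 = \left(9 - 122\right) 59 = \left(-113\right) 59 = -6667$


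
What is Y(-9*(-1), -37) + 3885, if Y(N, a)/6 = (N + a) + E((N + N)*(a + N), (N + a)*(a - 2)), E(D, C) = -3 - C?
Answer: -2853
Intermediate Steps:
Y(N, a) = -18 + 6*N + 6*a - 6*(-2 + a)*(N + a) (Y(N, a) = 6*((N + a) + (-3 - (N + a)*(a - 2))) = 6*((N + a) + (-3 - (N + a)*(-2 + a))) = 6*((N + a) + (-3 - (-2 + a)*(N + a))) = 6*(-3 + N + a - (-2 + a)*(N + a)) = -18 + 6*N + 6*a - 6*(-2 + a)*(N + a))
Y(-9*(-1), -37) + 3885 = (-18 - 6*(-37)² + 18*(-9*(-1)) + 18*(-37) - 6*(-9*(-1))*(-37)) + 3885 = (-18 - 6*1369 + 18*9 - 666 - 6*9*(-37)) + 3885 = (-18 - 8214 + 162 - 666 + 1998) + 3885 = -6738 + 3885 = -2853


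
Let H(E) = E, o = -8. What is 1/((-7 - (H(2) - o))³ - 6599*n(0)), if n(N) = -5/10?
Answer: -2/3227 ≈ -0.00061977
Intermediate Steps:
n(N) = -½ (n(N) = -5*⅒ = -½)
1/((-7 - (H(2) - o))³ - 6599*n(0)) = 1/((-7 - (2 - 1*(-8)))³ - 6599*(-½)) = 1/((-7 - (2 + 8))³ + 6599/2) = 1/((-7 - 1*10)³ + 6599/2) = 1/((-7 - 10)³ + 6599/2) = 1/((-17)³ + 6599/2) = 1/(-4913 + 6599/2) = 1/(-3227/2) = -2/3227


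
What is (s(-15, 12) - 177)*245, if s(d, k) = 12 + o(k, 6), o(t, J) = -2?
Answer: -40915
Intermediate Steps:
s(d, k) = 10 (s(d, k) = 12 - 2 = 10)
(s(-15, 12) - 177)*245 = (10 - 177)*245 = -167*245 = -40915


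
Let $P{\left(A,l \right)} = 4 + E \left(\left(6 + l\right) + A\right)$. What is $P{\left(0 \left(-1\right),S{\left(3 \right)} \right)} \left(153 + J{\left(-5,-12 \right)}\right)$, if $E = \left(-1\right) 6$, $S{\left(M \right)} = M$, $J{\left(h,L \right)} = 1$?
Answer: $-7700$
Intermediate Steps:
$E = -6$
$P{\left(A,l \right)} = -32 - 6 A - 6 l$ ($P{\left(A,l \right)} = 4 - 6 \left(\left(6 + l\right) + A\right) = 4 - 6 \left(6 + A + l\right) = 4 - \left(36 + 6 A + 6 l\right) = -32 - 6 A - 6 l$)
$P{\left(0 \left(-1\right),S{\left(3 \right)} \right)} \left(153 + J{\left(-5,-12 \right)}\right) = \left(-32 - 6 \cdot 0 \left(-1\right) - 18\right) \left(153 + 1\right) = \left(-32 - 0 - 18\right) 154 = \left(-32 + 0 - 18\right) 154 = \left(-50\right) 154 = -7700$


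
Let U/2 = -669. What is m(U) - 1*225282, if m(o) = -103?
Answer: -225385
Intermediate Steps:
U = -1338 (U = 2*(-669) = -1338)
m(U) - 1*225282 = -103 - 1*225282 = -103 - 225282 = -225385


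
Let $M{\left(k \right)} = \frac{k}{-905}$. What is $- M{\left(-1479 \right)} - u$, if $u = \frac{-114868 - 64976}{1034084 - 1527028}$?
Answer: $- \frac{222955749}{111528580} \approx -1.9991$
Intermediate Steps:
$M{\left(k \right)} = - \frac{k}{905}$ ($M{\left(k \right)} = k \left(- \frac{1}{905}\right) = - \frac{k}{905}$)
$u = \frac{44961}{123236}$ ($u = - \frac{179844}{-492944} = \left(-179844\right) \left(- \frac{1}{492944}\right) = \frac{44961}{123236} \approx 0.36484$)
$- M{\left(-1479 \right)} - u = - \frac{\left(-1\right) \left(-1479\right)}{905} - \frac{44961}{123236} = \left(-1\right) \frac{1479}{905} - \frac{44961}{123236} = - \frac{1479}{905} - \frac{44961}{123236} = - \frac{222955749}{111528580}$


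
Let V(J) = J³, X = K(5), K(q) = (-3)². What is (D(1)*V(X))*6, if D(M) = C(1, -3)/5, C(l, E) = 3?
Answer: 13122/5 ≈ 2624.4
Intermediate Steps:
K(q) = 9
X = 9
D(M) = ⅗ (D(M) = 3/5 = 3*(⅕) = ⅗)
(D(1)*V(X))*6 = ((⅗)*9³)*6 = ((⅗)*729)*6 = (2187/5)*6 = 13122/5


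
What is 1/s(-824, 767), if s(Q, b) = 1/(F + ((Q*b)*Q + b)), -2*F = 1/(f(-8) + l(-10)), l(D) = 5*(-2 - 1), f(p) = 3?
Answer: 12498608617/24 ≈ 5.2078e+8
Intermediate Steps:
l(D) = -15 (l(D) = 5*(-3) = -15)
F = 1/24 (F = -1/(2*(3 - 15)) = -½/(-12) = -½*(-1/12) = 1/24 ≈ 0.041667)
s(Q, b) = 1/(1/24 + b + b*Q²) (s(Q, b) = 1/(1/24 + ((Q*b)*Q + b)) = 1/(1/24 + (b*Q² + b)) = 1/(1/24 + (b + b*Q²)) = 1/(1/24 + b + b*Q²))
1/s(-824, 767) = 1/(24/(1 + 24*767 + 24*767*(-824)²)) = 1/(24/(1 + 18408 + 24*767*678976)) = 1/(24/(1 + 18408 + 12498590208)) = 1/(24/12498608617) = 12498608617/24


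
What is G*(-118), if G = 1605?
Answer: -189390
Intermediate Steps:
G*(-118) = 1605*(-118) = -189390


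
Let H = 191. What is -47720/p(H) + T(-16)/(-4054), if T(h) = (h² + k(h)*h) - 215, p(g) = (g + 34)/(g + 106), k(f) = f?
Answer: -1276816893/20270 ≈ -62991.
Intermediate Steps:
p(g) = (34 + g)/(106 + g)
T(h) = -215 + 2*h² (T(h) = (h² + h*h) - 215 = (h² + h²) - 215 = 2*h² - 215 = -215 + 2*h²)
-47720/p(H) + T(-16)/(-4054) = -47720*(106 + 191)/(34 + 191) + (-215 + 2*(-16)²)/(-4054) = -47720/(225/297) + (-215 + 2*256)*(-1/4054) = -47720/((1/297)*225) + (-215 + 512)*(-1/4054) = -47720/25/33 + 297*(-1/4054) = -47720*33/25 - 297/4054 = -314952/5 - 297/4054 = -1276816893/20270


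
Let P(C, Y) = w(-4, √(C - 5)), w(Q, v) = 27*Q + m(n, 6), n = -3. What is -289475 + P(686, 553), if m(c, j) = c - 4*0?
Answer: -289586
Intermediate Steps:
m(c, j) = c (m(c, j) = c + 0 = c)
w(Q, v) = -3 + 27*Q (w(Q, v) = 27*Q - 3 = -3 + 27*Q)
P(C, Y) = -111 (P(C, Y) = -3 + 27*(-4) = -3 - 108 = -111)
-289475 + P(686, 553) = -289475 - 111 = -289586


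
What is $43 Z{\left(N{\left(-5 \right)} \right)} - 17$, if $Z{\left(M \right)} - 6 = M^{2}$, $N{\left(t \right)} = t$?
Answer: $1316$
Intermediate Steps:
$Z{\left(M \right)} = 6 + M^{2}$
$43 Z{\left(N{\left(-5 \right)} \right)} - 17 = 43 \left(6 + \left(-5\right)^{2}\right) - 17 = 43 \left(6 + 25\right) - 17 = 43 \cdot 31 - 17 = 1333 - 17 = 1316$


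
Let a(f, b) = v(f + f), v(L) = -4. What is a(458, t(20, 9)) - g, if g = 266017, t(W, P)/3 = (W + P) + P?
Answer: -266021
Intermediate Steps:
t(W, P) = 3*W + 6*P (t(W, P) = 3*((W + P) + P) = 3*((P + W) + P) = 3*(W + 2*P) = 3*W + 6*P)
a(f, b) = -4
a(458, t(20, 9)) - g = -4 - 1*266017 = -4 - 266017 = -266021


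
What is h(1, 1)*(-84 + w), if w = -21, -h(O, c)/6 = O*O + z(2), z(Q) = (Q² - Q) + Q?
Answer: 3150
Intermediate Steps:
z(Q) = Q²
h(O, c) = -24 - 6*O² (h(O, c) = -6*(O*O + 2²) = -6*(O² + 4) = -6*(4 + O²) = -24 - 6*O²)
h(1, 1)*(-84 + w) = (-24 - 6*1²)*(-84 - 21) = (-24 - 6*1)*(-105) = (-24 - 6)*(-105) = -30*(-105) = 3150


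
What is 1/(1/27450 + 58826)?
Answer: 27450/1614773701 ≈ 1.6999e-5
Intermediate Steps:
1/(1/27450 + 58826) = 1/(1614773701/27450) = 27450/1614773701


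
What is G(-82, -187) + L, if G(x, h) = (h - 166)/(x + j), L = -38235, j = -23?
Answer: -4014322/105 ≈ -38232.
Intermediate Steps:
G(x, h) = (-166 + h)/(-23 + x) (G(x, h) = (h - 166)/(x - 23) = (-166 + h)/(-23 + x))
G(-82, -187) + L = (-166 - 187)/(-23 - 82) - 38235 = -353/(-105) - 38235 = -1/105*(-353) - 38235 = 353/105 - 38235 = -4014322/105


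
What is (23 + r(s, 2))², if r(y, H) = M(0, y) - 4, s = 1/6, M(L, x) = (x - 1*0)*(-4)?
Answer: 3025/9 ≈ 336.11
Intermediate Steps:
M(L, x) = -4*x (M(L, x) = (x + 0)*(-4) = x*(-4) = -4*x)
s = ⅙ ≈ 0.16667
r(y, H) = -4 - 4*y (r(y, H) = -4*y - 4 = -4 - 4*y)
(23 + r(s, 2))² = (23 + (-4 - 4*⅙))² = (23 + (-4 - ⅔))² = (23 - 14/3)² = (55/3)² = 3025/9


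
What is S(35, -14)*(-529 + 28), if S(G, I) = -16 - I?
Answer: 1002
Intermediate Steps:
S(35, -14)*(-529 + 28) = (-16 - 1*(-14))*(-529 + 28) = (-16 + 14)*(-501) = -2*(-501) = 1002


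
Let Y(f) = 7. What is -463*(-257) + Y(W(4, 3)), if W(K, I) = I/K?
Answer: 118998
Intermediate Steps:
-463*(-257) + Y(W(4, 3)) = -463*(-257) + 7 = 118991 + 7 = 118998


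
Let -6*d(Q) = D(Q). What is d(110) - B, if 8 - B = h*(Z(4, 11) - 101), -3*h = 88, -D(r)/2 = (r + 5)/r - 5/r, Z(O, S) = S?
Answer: 7897/3 ≈ 2632.3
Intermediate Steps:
D(r) = 10/r - 2*(5 + r)/r (D(r) = -2*((r + 5)/r - 5/r) = -2*((5 + r)/r - 5/r) = -2*(-5/r + (5 + r)/r) = 10/r - 2*(5 + r)/r)
d(Q) = ⅓ (d(Q) = -⅙*(-2) = ⅓)
h = -88/3 (h = -⅓*88 = -88/3 ≈ -29.333)
B = -2632 (B = 8 - (-88)*(11 - 101)/3 = 8 - (-88)*(-90)/3 = 8 - 1*2640 = 8 - 2640 = -2632)
d(110) - B = ⅓ - 1*(-2632) = ⅓ + 2632 = 7897/3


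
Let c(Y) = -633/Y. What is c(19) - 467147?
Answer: -8876426/19 ≈ -4.6718e+5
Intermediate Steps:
c(19) - 467147 = -633/19 - 467147 = -8876426/19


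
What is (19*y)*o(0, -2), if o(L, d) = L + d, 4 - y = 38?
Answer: 1292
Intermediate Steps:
y = -34 (y = 4 - 1*38 = 4 - 38 = -34)
(19*y)*o(0, -2) = (19*(-34))*(0 - 2) = -646*(-2) = 1292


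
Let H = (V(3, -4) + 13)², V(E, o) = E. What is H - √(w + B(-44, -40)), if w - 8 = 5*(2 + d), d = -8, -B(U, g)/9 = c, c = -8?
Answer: 256 - 5*√2 ≈ 248.93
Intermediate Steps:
B(U, g) = 72 (B(U, g) = -9*(-8) = 72)
w = -22 (w = 8 + 5*(2 - 8) = 8 + 5*(-6) = 8 - 30 = -22)
H = 256 (H = (3 + 13)² = 16² = 256)
H - √(w + B(-44, -40)) = 256 - √(-22 + 72) = 256 - √50 = 256 - 5*√2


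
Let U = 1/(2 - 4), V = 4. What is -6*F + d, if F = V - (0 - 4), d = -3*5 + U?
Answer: -127/2 ≈ -63.500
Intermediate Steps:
U = -½ (U = 1/(-2) = -½ ≈ -0.50000)
d = -31/2 (d = -3*5 - ½ = -15 - ½ = -31/2 ≈ -15.500)
F = 8 (F = 4 - (0 - 4) = 4 - 1*(-4) = 4 + 4 = 8)
-6*F + d = -6*8 - 31/2 = -48 - 31/2 = -127/2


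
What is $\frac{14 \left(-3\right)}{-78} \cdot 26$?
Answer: $14$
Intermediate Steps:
$\frac{14 \left(-3\right)}{-78} \cdot 26 = \left(- \frac{1}{78}\right) \left(-42\right) 26 = \frac{7}{13} \cdot 26 = 14$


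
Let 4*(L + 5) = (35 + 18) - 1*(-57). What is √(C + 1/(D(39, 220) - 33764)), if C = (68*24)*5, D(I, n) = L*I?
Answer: √35300874105094/65773 ≈ 90.333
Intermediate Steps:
L = 45/2 (L = -5 + ((35 + 18) - 1*(-57))/4 = -5 + (53 + 57)/4 = -5 + (¼)*110 = -5 + 55/2 = 45/2 ≈ 22.500)
D(I, n) = 45*I/2
C = 8160 (C = 1632*5 = 8160)
√(C + 1/(D(39, 220) - 33764)) = √(8160 + 1/((45/2)*39 - 33764)) = √(8160 + 1/(1755/2 - 33764)) = √(8160 + 1/(-65773/2)) = √(8160 - 2/65773) = √(536707678/65773) = √35300874105094/65773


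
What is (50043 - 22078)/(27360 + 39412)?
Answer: 27965/66772 ≈ 0.41881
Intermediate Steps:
(50043 - 22078)/(27360 + 39412) = 27965/66772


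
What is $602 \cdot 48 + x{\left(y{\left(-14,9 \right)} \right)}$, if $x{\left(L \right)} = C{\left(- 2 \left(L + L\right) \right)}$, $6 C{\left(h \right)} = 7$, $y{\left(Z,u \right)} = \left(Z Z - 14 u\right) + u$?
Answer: $\frac{173383}{6} \approx 28897.0$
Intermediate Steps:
$y{\left(Z,u \right)} = Z^{2} - 13 u$ ($y{\left(Z,u \right)} = \left(Z^{2} - 14 u\right) + u = Z^{2} - 13 u$)
$C{\left(h \right)} = \frac{7}{6}$ ($C{\left(h \right)} = \frac{1}{6} \cdot 7 = \frac{7}{6}$)
$x{\left(L \right)} = \frac{7}{6}$
$602 \cdot 48 + x{\left(y{\left(-14,9 \right)} \right)} = 602 \cdot 48 + \frac{7}{6} = 28896 + \frac{7}{6} = \frac{173383}{6}$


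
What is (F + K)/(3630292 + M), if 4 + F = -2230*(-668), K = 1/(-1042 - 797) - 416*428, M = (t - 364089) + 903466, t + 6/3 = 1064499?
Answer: 2412010331/9625631274 ≈ 0.25058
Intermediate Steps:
t = 1064497 (t = -2 + 1064499 = 1064497)
M = 1603874 (M = (1064497 - 364089) + 903466 = 700408 + 903466 = 1603874)
K = -327430273/1839 (K = 1/(-1839) - 178048 = -1/1839 - 178048 = -327430273/1839 ≈ -1.7805e+5)
F = 1489636 (F = -4 - 2230*(-668) = -4 + 1489640 = 1489636)
(F + K)/(3630292 + M) = (1489636 - 327430273/1839)/(3630292 + 1603874) = (2412010331/1839)/5234166 = (2412010331/1839)*(1/5234166) = 2412010331/9625631274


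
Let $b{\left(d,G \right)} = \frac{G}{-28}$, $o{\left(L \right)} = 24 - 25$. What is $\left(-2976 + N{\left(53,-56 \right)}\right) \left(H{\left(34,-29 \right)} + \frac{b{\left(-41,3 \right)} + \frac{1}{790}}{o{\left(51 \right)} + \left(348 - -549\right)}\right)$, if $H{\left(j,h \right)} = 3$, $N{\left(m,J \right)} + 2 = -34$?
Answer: $- \frac{22385266077}{2477440} \approx -9035.6$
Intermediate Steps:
$o{\left(L \right)} = -1$ ($o{\left(L \right)} = 24 - 25 = -1$)
$N{\left(m,J \right)} = -36$ ($N{\left(m,J \right)} = -2 - 34 = -36$)
$b{\left(d,G \right)} = - \frac{G}{28}$ ($b{\left(d,G \right)} = G \left(- \frac{1}{28}\right) = - \frac{G}{28}$)
$\left(-2976 + N{\left(53,-56 \right)}\right) \left(H{\left(34,-29 \right)} + \frac{b{\left(-41,3 \right)} + \frac{1}{790}}{o{\left(51 \right)} + \left(348 - -549\right)}\right) = \left(-2976 - 36\right) \left(3 + \frac{\left(- \frac{1}{28}\right) 3 + \frac{1}{790}}{-1 + \left(348 - -549\right)}\right) = - 3012 \left(3 + \frac{- \frac{3}{28} + \frac{1}{790}}{-1 + \left(348 + 549\right)}\right) = - 3012 \left(3 - \frac{1171}{11060 \left(-1 + 897\right)}\right) = - 3012 \left(3 - \frac{1171}{11060 \cdot 896}\right) = - 3012 \left(3 - \frac{1171}{9909760}\right) = \left(-3012\right) \frac{29728109}{9909760} = - \frac{22385266077}{2477440}$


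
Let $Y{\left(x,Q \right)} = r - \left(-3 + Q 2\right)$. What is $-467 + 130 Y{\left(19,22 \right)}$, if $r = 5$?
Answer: $-5147$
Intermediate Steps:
$Y{\left(x,Q \right)} = 8 - 2 Q$ ($Y{\left(x,Q \right)} = 5 - \left(-3 + Q 2\right) = 5 - \left(-3 + 2 Q\right) = 8 - 2 Q$)
$-467 + 130 Y{\left(19,22 \right)} = -467 + 130 \left(8 - 44\right) = -467 + 130 \left(-36\right) = -467 - 4680 = -5147$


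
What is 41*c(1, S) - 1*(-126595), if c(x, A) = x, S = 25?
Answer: 126636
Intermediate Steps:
41*c(1, S) - 1*(-126595) = 41*1 - 1*(-126595) = 41 + 126595 = 126636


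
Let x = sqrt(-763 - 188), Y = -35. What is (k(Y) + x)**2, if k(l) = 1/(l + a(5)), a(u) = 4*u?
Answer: (1 - 15*I*sqrt(951))**2/225 ≈ -951.0 - 4.1118*I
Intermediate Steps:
k(l) = 1/(20 + l) (k(l) = 1/(l + 4*5) = 1/(l + 20) = 1/(20 + l))
x = I*sqrt(951) (x = sqrt(-951) = I*sqrt(951) ≈ 30.838*I)
(k(Y) + x)**2 = (1/(20 - 35) + I*sqrt(951))**2 = (1/(-15) + I*sqrt(951))**2 = (-1/15 + I*sqrt(951))**2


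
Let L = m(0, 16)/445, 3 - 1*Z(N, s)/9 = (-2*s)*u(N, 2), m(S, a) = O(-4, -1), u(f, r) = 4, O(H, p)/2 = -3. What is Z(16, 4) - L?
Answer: 140181/445 ≈ 315.01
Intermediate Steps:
O(H, p) = -6 (O(H, p) = 2*(-3) = -6)
m(S, a) = -6
Z(N, s) = 27 + 72*s (Z(N, s) = 27 - 9*(-2*s)*4 = 27 - (-72)*s = 27 + 72*s)
L = -6/445 ≈ -0.013483
Z(16, 4) - L = (27 + 72*4) - 1*(-6/445) = (27 + 288) + 6/445 = 315 + 6/445 = 140181/445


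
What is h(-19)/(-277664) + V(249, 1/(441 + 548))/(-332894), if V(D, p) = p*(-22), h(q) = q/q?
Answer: -161561779/45707960070112 ≈ -3.5347e-6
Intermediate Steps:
h(q) = 1
V(D, p) = -22*p
h(-19)/(-277664) + V(249, 1/(441 + 548))/(-332894) = 1/(-277664) - 22/(441 + 548)/(-332894) = 1*(-1/277664) - 22/989*(-1/332894) = -1/277664 - 22*1/989*(-1/332894) = -1/277664 - 22/989*(-1/332894) = -1/277664 + 11/164616083 = -161561779/45707960070112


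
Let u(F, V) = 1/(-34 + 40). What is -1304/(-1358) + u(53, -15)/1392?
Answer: 5446183/5671008 ≈ 0.96036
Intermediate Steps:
u(F, V) = ⅙ (u(F, V) = 1/6 = ⅙)
-1304/(-1358) + u(53, -15)/1392 = -1304/(-1358) + (⅙)/1392 = -1304*(-1/1358) + (⅙)*(1/1392) = 652/679 + 1/8352 = 5446183/5671008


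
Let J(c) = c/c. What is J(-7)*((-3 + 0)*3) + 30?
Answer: 21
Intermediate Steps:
J(c) = 1
J(-7)*((-3 + 0)*3) + 30 = 1*((-3 + 0)*3) + 30 = 1*(-3*3) + 30 = 1*(-9) + 30 = -9 + 30 = 21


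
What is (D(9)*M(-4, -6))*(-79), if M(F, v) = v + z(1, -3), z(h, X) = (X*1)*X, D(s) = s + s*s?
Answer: -21330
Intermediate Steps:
D(s) = s + s²
z(h, X) = X² (z(h, X) = X*X = X²)
M(F, v) = 9 + v (M(F, v) = v + (-3)² = v + 9 = 9 + v)
(D(9)*M(-4, -6))*(-79) = ((9*(1 + 9))*(9 - 6))*(-79) = ((9*10)*3)*(-79) = (90*3)*(-79) = 270*(-79) = -21330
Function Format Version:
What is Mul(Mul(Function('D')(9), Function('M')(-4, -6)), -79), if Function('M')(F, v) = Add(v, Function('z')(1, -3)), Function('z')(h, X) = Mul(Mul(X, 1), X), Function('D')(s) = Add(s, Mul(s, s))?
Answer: -21330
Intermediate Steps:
Function('D')(s) = Add(s, Pow(s, 2))
Function('z')(h, X) = Pow(X, 2) (Function('z')(h, X) = Mul(X, X) = Pow(X, 2))
Function('M')(F, v) = Add(9, v) (Function('M')(F, v) = Add(v, Pow(-3, 2)) = Add(v, 9) = Add(9, v))
Mul(Mul(Function('D')(9), Function('M')(-4, -6)), -79) = Mul(Mul(Mul(9, Add(1, 9)), Add(9, -6)), -79) = Mul(Mul(Mul(9, 10), 3), -79) = Mul(Mul(90, 3), -79) = Mul(270, -79) = -21330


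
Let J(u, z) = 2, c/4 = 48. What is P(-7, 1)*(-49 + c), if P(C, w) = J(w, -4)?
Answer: 286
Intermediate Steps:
c = 192 (c = 4*48 = 192)
P(C, w) = 2
P(-7, 1)*(-49 + c) = 2*(-49 + 192) = 2*143 = 286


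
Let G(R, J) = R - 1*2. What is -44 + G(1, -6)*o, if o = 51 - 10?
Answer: -85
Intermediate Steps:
G(R, J) = -2 + R (G(R, J) = R - 2 = -2 + R)
o = 41
-44 + G(1, -6)*o = -44 + (-2 + 1)*41 = -44 - 1*41 = -44 - 41 = -85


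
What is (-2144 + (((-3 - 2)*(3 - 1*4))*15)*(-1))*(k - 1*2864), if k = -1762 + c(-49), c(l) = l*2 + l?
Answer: 10591287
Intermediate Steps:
c(l) = 3*l (c(l) = 2*l + l = 3*l)
k = -1909 (k = -1762 + 3*(-49) = -1762 - 147 = -1909)
(-2144 + (((-3 - 2)*(3 - 1*4))*15)*(-1))*(k - 1*2864) = (-2144 + (((-3 - 2)*(3 - 1*4))*15)*(-1))*(-1909 - 1*2864) = (-2144 + (-5*(3 - 4)*15)*(-1))*(-1909 - 2864) = (-2144 + (-5*(-1)*15)*(-1))*(-4773) = (-2144 + (5*15)*(-1))*(-4773) = (-2144 + 75*(-1))*(-4773) = (-2144 - 75)*(-4773) = -2219*(-4773) = 10591287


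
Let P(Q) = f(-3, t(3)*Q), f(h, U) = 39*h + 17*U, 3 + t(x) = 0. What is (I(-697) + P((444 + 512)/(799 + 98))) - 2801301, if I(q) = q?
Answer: -837848637/299 ≈ -2.8022e+6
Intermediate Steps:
t(x) = -3 (t(x) = -3 + 0 = -3)
f(h, U) = 17*U + 39*h
P(Q) = -117 - 51*Q (P(Q) = 17*(-3*Q) + 39*(-3) = -51*Q - 117 = -117 - 51*Q)
(I(-697) + P((444 + 512)/(799 + 98))) - 2801301 = (-697 + (-117 - 51*(444 + 512)/(799 + 98))) - 2801301 = (-697 + (-117 - 48756/897)) - 2801301 = (-697 + (-117 - 51*956/897)) - 2801301 = (-697 + (-117 - 16252/299)) - 2801301 = (-697 - 51235/299) - 2801301 = -259638/299 - 2801301 = -837848637/299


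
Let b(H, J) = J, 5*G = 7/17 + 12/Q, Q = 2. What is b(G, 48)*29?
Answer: 1392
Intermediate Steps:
G = 109/85 (G = (7/17 + 12/2)/5 = (7*(1/17) + 12*(½))/5 = (7/17 + 6)/5 = (⅕)*(109/17) = 109/85 ≈ 1.2824)
b(G, 48)*29 = 48*29 = 1392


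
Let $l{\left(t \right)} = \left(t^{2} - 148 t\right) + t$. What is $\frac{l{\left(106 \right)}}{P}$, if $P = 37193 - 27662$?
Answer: $- \frac{4346}{9531} \approx -0.45599$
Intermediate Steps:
$l{\left(t \right)} = t^{2} - 147 t$
$P = 9531$ ($P = 37193 - 27662 = 9531$)
$\frac{l{\left(106 \right)}}{P} = \frac{106 \left(-147 + 106\right)}{9531} = 106 \left(-41\right) \frac{1}{9531} = \left(-4346\right) \frac{1}{9531} = - \frac{4346}{9531}$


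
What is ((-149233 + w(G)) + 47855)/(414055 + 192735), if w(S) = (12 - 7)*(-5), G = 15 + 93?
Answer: -101403/606790 ≈ -0.16711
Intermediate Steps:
G = 108
w(S) = -25 (w(S) = 5*(-5) = -25)
((-149233 + w(G)) + 47855)/(414055 + 192735) = ((-149233 - 25) + 47855)/(414055 + 192735) = (-149258 + 47855)/606790 = -101403*1/606790 = -101403/606790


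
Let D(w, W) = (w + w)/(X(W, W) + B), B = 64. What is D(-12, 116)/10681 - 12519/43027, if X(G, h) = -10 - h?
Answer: -4144662285/14246712997 ≈ -0.29092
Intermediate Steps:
D(w, W) = 2*w/(54 - W) (D(w, W) = (w + w)/((-10 - W) + 64) = (2*w)/(54 - W) = 2*w/(54 - W))
D(-12, 116)/10681 - 12519/43027 = -2*(-12)/(-54 + 116)/10681 - 12519/43027 = -2*(-12)/62*(1/10681) - 12519*1/43027 = -2*(-12)*1/62*(1/10681) - 12519/43027 = (12/31)*(1/10681) - 12519/43027 = 12/331111 - 12519/43027 = -4144662285/14246712997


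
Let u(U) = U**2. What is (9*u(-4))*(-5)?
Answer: -720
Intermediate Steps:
(9*u(-4))*(-5) = (9*(-4)**2)*(-5) = (9*16)*(-5) = 144*(-5) = -720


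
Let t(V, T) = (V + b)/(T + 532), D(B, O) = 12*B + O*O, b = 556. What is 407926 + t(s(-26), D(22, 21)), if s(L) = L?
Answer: 504604992/1237 ≈ 4.0793e+5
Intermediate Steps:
D(B, O) = O² + 12*B (D(B, O) = 12*B + O² = O² + 12*B)
t(V, T) = (556 + V)/(532 + T) (t(V, T) = (V + 556)/(T + 532) = (556 + V)/(532 + T))
407926 + t(s(-26), D(22, 21)) = 407926 + (556 - 26)/(532 + (21² + 12*22)) = 407926 + 530/(532 + (441 + 264)) = 407926 + 530/(532 + 705) = 407926 + 530/1237 = 504604992/1237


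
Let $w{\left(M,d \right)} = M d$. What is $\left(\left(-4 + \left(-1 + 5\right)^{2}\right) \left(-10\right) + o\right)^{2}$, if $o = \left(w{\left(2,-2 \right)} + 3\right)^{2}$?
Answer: $14161$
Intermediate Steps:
$o = 1$ ($o = \left(2 \left(-2\right) + 3\right)^{2} = \left(-4 + 3\right)^{2} = \left(-1\right)^{2} = 1$)
$\left(\left(-4 + \left(-1 + 5\right)^{2}\right) \left(-10\right) + o\right)^{2} = \left(\left(-4 + \left(-1 + 5\right)^{2}\right) \left(-10\right) + 1\right)^{2} = \left(\left(-4 + 4^{2}\right) \left(-10\right) + 1\right)^{2} = \left(\left(-4 + 16\right) \left(-10\right) + 1\right)^{2} = \left(12 \left(-10\right) + 1\right)^{2} = \left(-120 + 1\right)^{2} = \left(-119\right)^{2} = 14161$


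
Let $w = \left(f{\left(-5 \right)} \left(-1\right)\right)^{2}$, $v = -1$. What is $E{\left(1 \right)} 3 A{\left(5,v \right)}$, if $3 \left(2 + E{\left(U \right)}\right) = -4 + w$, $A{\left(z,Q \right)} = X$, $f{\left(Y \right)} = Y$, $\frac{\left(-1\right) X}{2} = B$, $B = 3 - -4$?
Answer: $-210$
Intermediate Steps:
$B = 7$ ($B = 3 + 4 = 7$)
$X = -14$ ($X = \left(-2\right) 7 = -14$)
$A{\left(z,Q \right)} = -14$
$w = 25$ ($w = \left(\left(-5\right) \left(-1\right)\right)^{2} = 5^{2} = 25$)
$E{\left(U \right)} = 5$ ($E{\left(U \right)} = -2 + \frac{-4 + 25}{3} = -2 + \frac{1}{3} \cdot 21 = -2 + 7 = 5$)
$E{\left(1 \right)} 3 A{\left(5,v \right)} = 5 \cdot 3 \left(-14\right) = 15 \left(-14\right) = -210$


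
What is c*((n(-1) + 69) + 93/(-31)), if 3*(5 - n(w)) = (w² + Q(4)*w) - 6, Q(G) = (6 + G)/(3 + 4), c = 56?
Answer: 4096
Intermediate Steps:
Q(G) = 6/7 + G/7 (Q(G) = (6 + G)/7 = (6 + G)*(⅐) = 6/7 + G/7)
n(w) = 7 - 10*w/21 - w²/3 (n(w) = 5 - ((w² + (6/7 + (⅐)*4)*w) - 6)/3 = 5 - ((w² + (6/7 + 4/7)*w) - 6)/3 = 5 - ((w² + 10*w/7) - 6)/3 = 5 - (-6 + w² + 10*w/7)/3 = 5 + (2 - 10*w/21 - w²/3) = 7 - 10*w/21 - w²/3)
c*((n(-1) + 69) + 93/(-31)) = 56*(((7 - 10/21*(-1) - ⅓*(-1)²) + 69) + 93/(-31)) = 56*(((7 + 10/21 - ⅓*1) + 69) + 93*(-1/31)) = 56*(((7 + 10/21 - ⅓) + 69) - 3) = 56*((50/7 + 69) - 3) = 56*(533/7 - 3) = 56*(512/7) = 4096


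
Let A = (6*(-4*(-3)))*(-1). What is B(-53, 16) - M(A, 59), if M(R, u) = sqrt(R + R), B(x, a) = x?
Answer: -53 - 12*I ≈ -53.0 - 12.0*I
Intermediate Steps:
A = -72 (A = (6*12)*(-1) = 72*(-1) = -72)
M(R, u) = sqrt(2)*sqrt(R) (M(R, u) = sqrt(2*R) = sqrt(2)*sqrt(R))
B(-53, 16) - M(A, 59) = -53 - sqrt(2)*sqrt(-72) = -53 - sqrt(2)*6*I*sqrt(2) = -53 - 12*I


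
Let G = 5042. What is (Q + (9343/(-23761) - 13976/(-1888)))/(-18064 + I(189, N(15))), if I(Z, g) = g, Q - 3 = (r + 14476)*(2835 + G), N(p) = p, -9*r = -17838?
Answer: -726966928631243/101211500204 ≈ -7182.6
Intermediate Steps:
r = 1982 (r = -⅑*(-17838) = 1982)
Q = 129639669 (Q = 3 + (1982 + 14476)*(2835 + 5042) = 3 + 16458*7877 = 3 + 129639666 = 129639669)
(Q + (9343/(-23761) - 13976/(-1888)))/(-18064 + I(189, N(15))) = (129639669 + (9343/(-23761) - 13976/(-1888)))/(-18064 + 15) = (129639669 + (9343*(-1/23761) - 13976*(-1/1888)))/(-18049) = (129639669 + (-9343/23761 + 1747/236))*(-1/18049) = (129639669 + 39305519/5607596)*(-1/18049) = (726966928631243/5607596)*(-1/18049) = -726966928631243/101211500204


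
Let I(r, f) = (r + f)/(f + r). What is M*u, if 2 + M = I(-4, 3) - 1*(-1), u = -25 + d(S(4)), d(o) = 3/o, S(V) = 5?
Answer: 0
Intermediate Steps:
I(r, f) = 1 (I(r, f) = (f + r)/(f + r) = 1)
u = -122/5 (u = -25 + 3/5 = -25 + 3*(⅕) = -25 + ⅗ = -122/5 ≈ -24.400)
M = 0 (M = -2 + (1 - 1*(-1)) = -2 + (1 + 1) = -2 + 2 = 0)
M*u = 0*(-122/5) = 0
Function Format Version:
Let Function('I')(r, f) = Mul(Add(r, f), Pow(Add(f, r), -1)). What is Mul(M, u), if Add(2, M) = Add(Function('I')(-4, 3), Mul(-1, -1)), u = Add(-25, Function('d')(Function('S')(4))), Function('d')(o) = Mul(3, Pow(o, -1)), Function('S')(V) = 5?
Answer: 0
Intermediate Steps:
Function('I')(r, f) = 1 (Function('I')(r, f) = Mul(Add(f, r), Pow(Add(f, r), -1)) = 1)
u = Rational(-122, 5) (u = Add(-25, Mul(3, Pow(5, -1))) = Add(-25, Mul(3, Rational(1, 5))) = Add(-25, Rational(3, 5)) = Rational(-122, 5) ≈ -24.400)
M = 0 (M = Add(-2, Add(1, Mul(-1, -1))) = Add(-2, Add(1, 1)) = Add(-2, 2) = 0)
Mul(M, u) = Mul(0, Rational(-122, 5)) = 0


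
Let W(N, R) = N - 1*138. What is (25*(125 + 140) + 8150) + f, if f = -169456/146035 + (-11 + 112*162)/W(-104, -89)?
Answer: 519466383243/35340470 ≈ 14699.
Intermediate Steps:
W(N, R) = -138 + N (W(N, R) = N - 138 = -138 + N)
f = -2689061007/35340470 (f = -169456/146035 + (-11 + 112*162)/(-138 - 104) = -169456*1/146035 + (-11 + 18144)/(-242) = -169456/146035 + 18133*(-1/242) = -169456/146035 - 18133/242 = -2689061007/35340470 ≈ -76.090)
(25*(125 + 140) + 8150) + f = (25*(125 + 140) + 8150) - 2689061007/35340470 = (25*265 + 8150) - 2689061007/35340470 = (6625 + 8150) - 2689061007/35340470 = 14775 - 2689061007/35340470 = 519466383243/35340470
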